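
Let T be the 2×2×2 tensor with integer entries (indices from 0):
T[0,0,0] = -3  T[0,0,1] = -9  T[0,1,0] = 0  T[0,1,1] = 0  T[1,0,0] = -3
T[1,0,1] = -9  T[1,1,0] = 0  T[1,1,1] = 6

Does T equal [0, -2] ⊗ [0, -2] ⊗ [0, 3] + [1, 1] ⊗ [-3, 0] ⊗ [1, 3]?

Reconstruct entry (1,1,1) from the claimed factors: Σₗ aₗ[1]bₗ[1]cₗ[1] = (-2)·(-2)·(3) + (1)·(0)·(3) = 12, but T[1,1,1] = 6. The claim is false.

No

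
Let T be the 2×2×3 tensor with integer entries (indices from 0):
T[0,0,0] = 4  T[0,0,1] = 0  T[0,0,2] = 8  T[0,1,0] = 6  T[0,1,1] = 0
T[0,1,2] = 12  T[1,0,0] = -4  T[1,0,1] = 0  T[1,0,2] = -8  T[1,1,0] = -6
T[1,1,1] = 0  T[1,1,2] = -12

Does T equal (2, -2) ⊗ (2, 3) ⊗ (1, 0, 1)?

Reconstruct entry (0,0,2) from the claimed factors: Σₗ aₗ[0]bₗ[0]cₗ[2] = (2)·(2)·(1) = 4, but T[0,0,2] = 8. The claim is false.

No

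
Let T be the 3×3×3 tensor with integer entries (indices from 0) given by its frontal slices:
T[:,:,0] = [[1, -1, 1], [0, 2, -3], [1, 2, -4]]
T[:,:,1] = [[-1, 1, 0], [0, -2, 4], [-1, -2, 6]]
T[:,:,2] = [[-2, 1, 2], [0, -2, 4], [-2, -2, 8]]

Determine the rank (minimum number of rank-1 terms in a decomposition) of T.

3

Lower bound: the mode-1 unfolding of T (rows indexed by i, columns by (j,k) = (0,0), (0,1), (0,2), (1,0), (1,1), (1,2), (2,0), (2,1), (2,2)) is [[1, -1, -2, -1, 1, 1, 1, 0, 2], [0, 0, 0, 2, -2, -2, -3, 4, 4], [1, -1, -2, 2, -2, -2, -4, 6, 8]].
There the 3×3 minor on rows i ∈ {0, 1, 2}, columns (j,k) ∈ {(0,0), (1,0), (2,0)} is det [[1, -1, 1], [0, 2, -3], [1, 2, -4]] = -1 ≠ 0, so this unfolding has rank ≥ 3; CP rank is at least every unfolding rank, so rank(T) ≥ 3. (Flattening ranks never certify an upper bound on CP rank; for that we must actually write T with 3 rank-1 terms.)
Upper bound: T is a sum of 3 rank-1 terms, T = [1, -2, -2] ⊗ [0, 1, -2] ⊗ [-1, 1, 1] + [1, 0, 1] ⊗ [1, 0, -2] ⊗ [1, -1, -2] + [1, 1, 2] ⊗ [0, 0, 1] ⊗ [1, 0, 0] (one valid choice — decompositions are not unique — normalised so each a, b is primitive with positive first nonzero entry; check it by expanding all entries), so rank(T) ≤ 3.
These bounds meet, so rank(T) = 3.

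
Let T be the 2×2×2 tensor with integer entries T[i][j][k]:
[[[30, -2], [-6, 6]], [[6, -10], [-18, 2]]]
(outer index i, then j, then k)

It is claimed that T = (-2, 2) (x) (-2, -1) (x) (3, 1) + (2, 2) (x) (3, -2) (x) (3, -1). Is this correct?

Yes

Reconstruct entrywise from the claimed factors. For example, T[0,1,1] = 6 and Σₗ aₗ[0]bₗ[1]cₗ[1] = (-2)·(-1)·(1) + (2)·(-2)·(-1) = 6; checking all 8 entries, every one matches. The claim holds.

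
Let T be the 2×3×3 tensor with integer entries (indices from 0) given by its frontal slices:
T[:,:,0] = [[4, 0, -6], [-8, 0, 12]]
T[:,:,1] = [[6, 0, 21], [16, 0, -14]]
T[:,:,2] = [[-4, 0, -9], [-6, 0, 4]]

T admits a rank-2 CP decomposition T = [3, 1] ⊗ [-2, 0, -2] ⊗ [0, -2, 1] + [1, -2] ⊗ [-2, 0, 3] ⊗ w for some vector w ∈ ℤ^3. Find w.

w = [-2, 3, -1]

Subtract the known terms from T to get the rank-1 residual R = [1, -2] ⊗ [-2, 0, 3] ⊗ w, so R[i,j,k] = a[i]·b[j]·w[k]. Pick indices with nonzero a[0]·b[0] = (1)·(-2) = -2. Only the fibre through (0,0,·) is needed: R[0,0,:] = T[0,0,:] − Σₗ aₗ[0]bₗ[0]cₗ = [4, 6, -4] − (3)·(-2)·[0, -2, 1] = [4, -6, 2]. Then w[k] = R[0,0,k] / -2 for each k, giving w = [4, -6, 2] / -2 = [-2, 3, -1].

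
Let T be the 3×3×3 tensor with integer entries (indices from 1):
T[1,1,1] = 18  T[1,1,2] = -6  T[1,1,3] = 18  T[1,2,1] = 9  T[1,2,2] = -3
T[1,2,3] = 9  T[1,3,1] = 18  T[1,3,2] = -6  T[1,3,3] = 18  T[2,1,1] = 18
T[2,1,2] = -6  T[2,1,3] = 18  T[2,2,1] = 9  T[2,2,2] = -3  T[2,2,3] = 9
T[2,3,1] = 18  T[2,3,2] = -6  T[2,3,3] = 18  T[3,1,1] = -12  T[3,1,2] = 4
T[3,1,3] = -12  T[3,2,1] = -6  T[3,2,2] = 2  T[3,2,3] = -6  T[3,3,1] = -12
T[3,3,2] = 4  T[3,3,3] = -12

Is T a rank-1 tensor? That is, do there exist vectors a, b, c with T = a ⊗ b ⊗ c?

Yes

If T = a ⊗ b ⊗ c then every fibre of T is a multiple of the corresponding factor, so read the factors off the fibres through the nonzero entry T[1,1,1] = 18.
The mode-1 fibre T[:,1,1] = [18, 18, -12] gives a = [3, 3, -2] (primitive direction); the mode-2 fibre T[1,:,1] = [18, 9, 18] gives b = [2, 1, 2]; then c[k] = T[1,1,k] / (a[1]·b[1]) = [18, -6, 18] / 6 = [3, -1, 3].
Expanding [3, 3, -2] ⊗ [2, 1, 2] ⊗ [3, -1, 3] reproduces all 27 entries of T, so T = [3, 3, -2] ⊗ [2, 1, 2] ⊗ [3, -1, 3] and rank(T) ≤ 1.
Equivalently every frontal slice T[:,:,k] is c[k] times the rank-1 matrix [3, 3, -2] ⊗ [2, 1, 2]. So T has rank 1 (it is nonzero).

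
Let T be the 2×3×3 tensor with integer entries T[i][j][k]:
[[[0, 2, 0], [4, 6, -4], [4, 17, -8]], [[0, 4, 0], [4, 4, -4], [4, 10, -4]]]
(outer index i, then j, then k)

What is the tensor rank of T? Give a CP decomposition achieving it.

Lower bound: the mode-3 unfolding of T (rows indexed by k, columns by (i,j) = (0,0), (0,1), (0,2), (1,0), (1,1), (1,2)) is [[0, 4, 4, 0, 4, 4], [2, 6, 17, 4, 4, 10], [0, -4, -8, 0, -4, -4]].
There the 3×3 minor on rows k ∈ {0, 1, 2}, columns (i,j) ∈ {(0,0), (0,1), (0,2)} is det [[0, 4, 4], [2, 6, 17], [0, -4, -8]] = 32 ≠ 0, so this unfolding has rank ≥ 3; CP rank is at least every unfolding rank, so rank(T) ≥ 3. (Unfolding ranks only ever bound the CP rank from below — rank(T) can be strictly larger than all of them — so the matching upper bound has to come from an explicit 3-term decomposition.)
Upper bound: T is a sum of 3 rank-1 terms, T = [1, 0] (x) [0, 0, 1] (x) [0, 8, -4] + [1, 1] (x) [0, 1, 1] (x) [4, 8, -4] + [1, 2] (x) [2, -2, 1] (x) [0, 1, 0] (written with every a and b primitive with positive leading entry and the scale carried by c; CP decompositions are not unique, and this one is verified by expanding entrywise), so rank(T) ≤ 3.
These bounds meet, so rank(T) = 3.
Check entry T[1,1,1] = 4: (0)·(0)·(8) + (1)·(1)·(8) + (2)·(-2)·(1) = 4.

rank(T) = 3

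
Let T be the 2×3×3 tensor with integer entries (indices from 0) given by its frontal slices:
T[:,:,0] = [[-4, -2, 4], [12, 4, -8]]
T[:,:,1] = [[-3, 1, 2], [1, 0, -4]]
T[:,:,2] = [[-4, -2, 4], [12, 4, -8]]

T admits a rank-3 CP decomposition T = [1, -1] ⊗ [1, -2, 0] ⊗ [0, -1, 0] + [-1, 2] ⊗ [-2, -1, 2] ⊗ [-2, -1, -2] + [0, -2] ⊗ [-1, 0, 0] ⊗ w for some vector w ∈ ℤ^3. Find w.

w = [2, -2, 2]

Subtract the known terms from T to get the rank-1 residual R = [0, -2] ⊗ [-1, 0, 0] ⊗ w, so R[i,j,k] = a[i]·b[j]·w[k]. Pick indices with nonzero a[1]·b[0] = (-2)·(-1) = 2. Only the fibre through (1,0,·) is needed: R[1,0,:] = T[1,0,:] − Σₗ aₗ[1]bₗ[0]cₗ = [12, 1, 12] − (-1)·(1)·[0, -1, 0] − (2)·(-2)·[-2, -1, -2] = [4, -4, 4]. Then w[k] = R[1,0,k] / 2 for each k, giving w = [4, -4, 4] / 2 = [2, -2, 2].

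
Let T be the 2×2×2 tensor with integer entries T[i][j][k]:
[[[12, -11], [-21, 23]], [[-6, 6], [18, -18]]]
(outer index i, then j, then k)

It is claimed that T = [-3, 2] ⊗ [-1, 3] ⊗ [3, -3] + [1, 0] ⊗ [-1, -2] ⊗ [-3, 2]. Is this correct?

Yes

Reconstruct entrywise from the claimed factors. For example, T[0,0,1] = -11 and Σₗ aₗ[0]bₗ[0]cₗ[1] = (-3)·(-1)·(-3) + (1)·(-1)·(2) = -11; checking all 8 entries, every one matches. The claim holds.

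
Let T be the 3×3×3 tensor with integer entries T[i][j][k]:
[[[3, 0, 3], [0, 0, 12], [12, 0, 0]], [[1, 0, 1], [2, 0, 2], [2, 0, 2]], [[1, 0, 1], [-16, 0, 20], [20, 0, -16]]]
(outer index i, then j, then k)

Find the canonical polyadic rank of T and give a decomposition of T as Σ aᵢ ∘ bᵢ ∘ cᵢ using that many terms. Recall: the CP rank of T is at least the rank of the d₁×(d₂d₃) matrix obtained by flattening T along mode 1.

Lower bound: the mode-1 unfolding of T (rows indexed by i, columns by (j,k) = (0,0), (0,1), (0,2), (1,0), (1,1), (1,2), (2,0), (2,1), (2,2)) is [[3, 0, 3, 0, 0, 12, 12, 0, 0], [1, 0, 1, 2, 0, 2, 2, 0, 2], [1, 0, 1, -16, 0, 20, 20, 0, -16]].
There the 2×2 minor on rows i ∈ {0, 1}, columns (j,k) ∈ {(0,0), (1,0)} is det [[3, 0], [1, 2]] = 6 ≠ 0, so this unfolding has rank ≥ 2; CP rank is at least every unfolding rank, so rank(T) ≥ 2. (Unfolding ranks only ever bound the CP rank from below — rank(T) can be strictly larger than all of them — so the matching upper bound has to come from an explicit 2-term decomposition.)
Upper bound — finding two terms. Write S_k = T[:,:,k] for the frontal slices: S₀ = [[3, 0, 12], [1, 2, 2], [1, -16, 20]], S₁ = [[0, 0, 0], [0, 0, 0], [0, 0, 0]], S₂ = [[3, 12, 0], [1, 2, 2], [1, 20, -16]].
If T = a₁ ∘ b₁ ∘ c₁ + a₂ ∘ b₂ ∘ c₂ then each S_k = c₁[k]·a₁b₁ᵀ + c₂[k]·a₂b₂ᵀ. S₀ and S₂ are linearly independent, so a₁b₁ᵀ and a₂b₂ᵀ must span the same plane of matrices: they are the rank-1 matrices of the form x·S₀ + y·S₂.
The 2×2 minor of x·S₀ + y·S₂ on rows {0,1}, columns {0,1} is 6·x² − 6·y² = 6·(x − y)(x + y), vanishing at (x:y) = (1:1) and (1:-1).
M₁ = S₀ + S₂ = [[6, 12, 12], [2, 4, 4], [2, 4, 4]] = 2·[3, 1, 1][1, 2, 2]ᵀ and M₂ = S₀ − S₂ = [[0, -12, 12], [0, 0, 0], [0, -36, 36]] = (-12)·[1, 0, 3][0, 1, -1]ᵀ, so take a₁ = [3, 1, 1], b₁ = [1, 2, 2], a₂ = [1, 0, 3], b₂ = [0, 1, -1].
Each slice is an integer combination of E₁ = a₁b₁ᵀ and E₂ = a₂b₂ᵀ: S₀ = E₁ − 6·E₂, S₁ = 0, S₂ = E₁ + 6·E₂; reading off coefficients, c₁ = [1, 0, 1] and c₂ = [-6, 0, 6].
Hence T = [3, 1, 1] ∘ [1, 2, 2] ∘ [1, 0, 1] + [1, 0, 3] ∘ [0, 1, -1] ∘ [-6, 0, 6], so rank(T) ≤ 2.
These bounds meet, so rank(T) = 2.

rank(T) = 2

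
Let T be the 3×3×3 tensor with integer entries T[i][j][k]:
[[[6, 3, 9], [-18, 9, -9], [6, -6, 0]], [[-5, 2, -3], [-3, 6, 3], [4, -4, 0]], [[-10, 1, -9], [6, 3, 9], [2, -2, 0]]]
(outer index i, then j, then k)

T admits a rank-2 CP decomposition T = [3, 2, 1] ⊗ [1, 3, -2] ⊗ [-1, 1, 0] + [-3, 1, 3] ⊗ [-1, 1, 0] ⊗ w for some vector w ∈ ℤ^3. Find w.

w = [3, 0, 3]

Subtract the known terms from T to get the rank-1 residual R = [-3, 1, 3] ⊗ [-1, 1, 0] ⊗ w, so R[i,j,k] = a[i]·b[j]·w[k]. Pick indices with nonzero a[0]·b[0] = (-3)·(-1) = 3. Only the fibre through (0,0,·) is needed: R[0,0,:] = T[0,0,:] − Σₗ aₗ[0]bₗ[0]cₗ = [6, 3, 9] − (3)·(1)·[-1, 1, 0] = [9, 0, 9]. Then w[k] = R[0,0,k] / 3 for each k, giving w = [9, 0, 9] / 3 = [3, 0, 3].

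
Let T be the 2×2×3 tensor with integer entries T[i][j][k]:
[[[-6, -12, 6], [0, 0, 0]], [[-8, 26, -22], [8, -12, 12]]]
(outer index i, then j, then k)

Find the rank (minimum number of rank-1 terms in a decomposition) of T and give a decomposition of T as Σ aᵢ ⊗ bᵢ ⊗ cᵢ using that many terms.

Lower bound: the mode-2 unfolding of T (rows indexed by j, columns by (i,k) = (0,0), (0,1), (0,2), (1,0), (1,1), (1,2)) is [[-6, -12, 6, -8, 26, -22], [0, 0, 0, 8, -12, 12]].
There the 2×2 minor on rows j ∈ {0, 1}, columns (i,k) ∈ {(0,0), (1,0)} is det [[-6, -8], [0, 8]] = -48 ≠ 0, so this unfolding has rank ≥ 2; CP rank is at least every unfolding rank, so rank(T) ≥ 2. (Flattening ranks never certify an upper bound on CP rank; for that we must actually write T with 2 rank-1 terms.)
Upper bound — finding two terms. Write S_k = T[:,:,k] for the frontal slices: S₀ = [[-6, 0], [-8, 8]], S₁ = [[-12, 0], [26, -12]], S₂ = [[6, 0], [-22, 12]].
If T = a₁ ⊗ b₁ ⊗ c₁ + a₂ ⊗ b₂ ⊗ c₂ then each S_k = c₁[k]·a₁b₁ᵀ + c₂[k]·a₂b₂ᵀ. S₀ and S₁ are linearly independent, so a₁b₁ᵀ and a₂b₂ᵀ must span the same plane of matrices: they are the rank-1 matrices of the form x·S₀ + y·S₁.
det(x·S₀ + y·S₁) is −48·x² − 24·xy + 144·y² = (-24)·(2·x − 3·y)(x + 2·y), vanishing at (x:y) = (3:2) and (2:-1).
M₁ = 3·S₀ + 2·S₁ = [[-42, 0], [28, 0]] = (-14)·[3, -2][1, 0]ᵀ and M₂ = 2·S₀ − S₁ = [[0, 0], [-42, 28]] = (-14)·[0, 1][3, -2]ᵀ, so take a₁ = [3, -2], b₁ = [1, 0], a₂ = [0, 1], b₂ = [3, -2].
Each slice is an integer combination of E₁ = a₁b₁ᵀ and E₂ = a₂b₂ᵀ: S₀ = −2·E₁ − 4·E₂, S₁ = −4·E₁ + 6·E₂, S₂ = 2·E₁ − 6·E₂; reading off coefficients, c₁ = [-2, -4, 2] and c₂ = [-4, 6, -6].
Hence T = [3, -2] ⊗ [1, 0] ⊗ [-2, -4, 2] + [0, 1] ⊗ [3, -2] ⊗ [-4, 6, -6], so rank(T) ≤ 2.
These bounds meet, so rank(T) = 2.
Check entry T[1,1,0] = 8: (-2)·(0)·(-2) + (1)·(-2)·(-4) = 8.

rank(T) = 2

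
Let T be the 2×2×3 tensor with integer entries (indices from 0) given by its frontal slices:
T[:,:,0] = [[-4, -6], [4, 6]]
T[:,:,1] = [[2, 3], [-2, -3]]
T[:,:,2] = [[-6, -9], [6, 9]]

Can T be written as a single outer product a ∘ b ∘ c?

Yes

The mode-1 fibre T[:,0,0] = [-4, 4] gives a = (1, -1) (primitive direction); the mode-2 fibre T[0,:,0] = [-4, -6] gives b = (2, 3); then c[k] = T[0,0,k] / (a[0]·b[0]) = [-4, 2, -6] / 2 = (-2, 1, -3).
Expanding (1, -1) ∘ (2, 3) ∘ (-2, 1, -3) reproduces all 12 entries of T, so T = (1, -1) ∘ (2, 3) ∘ (-2, 1, -3) and rank(T) ≤ 1.
Equivalently every frontal slice T[:,:,k] is c[k] times the rank-1 matrix (1, -1) ∘ (2, 3). So T has rank 1 (it is nonzero).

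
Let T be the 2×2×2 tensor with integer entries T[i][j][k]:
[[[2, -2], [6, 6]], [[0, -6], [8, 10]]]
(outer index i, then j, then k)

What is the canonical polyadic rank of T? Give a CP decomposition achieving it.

rank(T) = 2

Lower bound: the mode-3 unfolding of T (rows indexed by k, columns by (i,j) = (0,0), (0,1), (1,0), (1,1)) is [[2, 6, 0, 8], [-2, 6, -6, 10]].
There the 2×2 minor on rows k ∈ {0, 1}, columns (i,j) ∈ {(0,0), (0,1)} is det [[2, 6], [-2, 6]] = 24 ≠ 0, so this unfolding has rank ≥ 2; CP rank is at least every unfolding rank, so rank(T) ≥ 2. (Unfolding ranks only ever bound the CP rank from below — rank(T) can be strictly larger than all of them — so the matching upper bound has to come from an explicit 2-term decomposition.)
Upper bound — finding two terms. Write S_k = T[:,:,k] for the frontal slices: S₀ = [[2, 6], [0, 8]], S₁ = [[-2, 6], [-6, 10]].
If T = a₁ ⊗ b₁ ⊗ c₁ + a₂ ⊗ b₂ ⊗ c₂ then each S_k = c₁[k]·a₁b₁ᵀ + c₂[k]·a₂b₂ᵀ. S₀ and S₁ are linearly independent, so a₁b₁ᵀ and a₂b₂ᵀ must span the same plane of matrices: they are the rank-1 matrices of the form x·S₀ + y·S₁.
det(x·S₀ + y·S₁) is 16·x² + 40·xy + 16·y² = 8·(x + 2·y)(2·x + y), vanishing at (x:y) = (2:-1) and (1:-2).
M₁ = 2·S₀ − S₁ = [[6, 6], [6, 6]] = 6·[1, 1][1, 1]ᵀ and M₂ = S₀ − 2·S₁ = [[6, -6], [12, -12]] = 6·[1, 2][1, -1]ᵀ, so take a₁ = [1, 1], b₁ = [1, 1], a₂ = [1, 2], b₂ = [1, -1].
Each slice is an integer combination of E₁ = a₁b₁ᵀ and E₂ = a₂b₂ᵀ: S₀ = 4·E₁ − 2·E₂, S₁ = 2·E₁ − 4·E₂; reading off coefficients, c₁ = [4, 2] and c₂ = [-2, -4].
Hence T = [1, 1] ⊗ [1, 1] ⊗ [4, 2] + [1, 2] ⊗ [1, -1] ⊗ [-2, -4], so rank(T) ≤ 2.
These bounds meet, so rank(T) = 2.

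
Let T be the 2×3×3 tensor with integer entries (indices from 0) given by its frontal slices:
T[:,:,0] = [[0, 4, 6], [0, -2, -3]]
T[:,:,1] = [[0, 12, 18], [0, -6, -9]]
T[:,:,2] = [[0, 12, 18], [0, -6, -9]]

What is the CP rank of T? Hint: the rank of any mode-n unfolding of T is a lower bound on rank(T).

1

Lower bound: T ≠ 0 (e.g. T[0,1,0] = 4), so rank(T) ≥ 1.
Upper bound: the mode-1 fibre T[:,1,0] = [4, -2] gives a = [2, -1] (primitive direction); the mode-2 fibre T[0,:,0] = [0, 4, 6] gives b = [0, 2, 3]; then c[k] = T[0,1,k] / (a[0]·b[1]) = [4, 12, 12] / 4 = [1, 3, 3].
Expanding [2, -1] ⊗ [0, 2, 3] ⊗ [1, 3, 3] reproduces all 18 entries of T, so T = [2, -1] ⊗ [0, 2, 3] ⊗ [1, 3, 3] and rank(T) ≤ 1.
These bounds meet, so rank(T) = 1.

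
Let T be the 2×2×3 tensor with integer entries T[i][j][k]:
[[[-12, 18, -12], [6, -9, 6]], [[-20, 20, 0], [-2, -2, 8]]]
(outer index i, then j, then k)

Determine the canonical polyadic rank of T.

2

Lower bound: the mode-1 unfolding of T (rows indexed by i, columns by (j,k) = (0,0), (0,1), (0,2), (1,0), (1,1), (1,2)) is [[-12, 18, -12, 6, -9, 6], [-20, 20, 0, -2, -2, 8]].
There the 2×2 minor on rows i ∈ {0, 1}, columns (j,k) ∈ {(0,0), (0,1)} is det [[-12, 18], [-20, 20]] = 120 ≠ 0, so this unfolding has rank ≥ 2; CP rank is at least every unfolding rank, so rank(T) ≥ 2. (Unfolding ranks only ever bound the CP rank from below — rank(T) can be strictly larger than all of them — so the matching upper bound has to come from an explicit 2-term decomposition.)
Upper bound — finding two terms. Write S_k = T[:,:,k] for the frontal slices: S₀ = [[-12, 6], [-20, -2]], S₁ = [[18, -9], [20, -2]], S₂ = [[-12, 6], [0, 8]].
If T = a₁ (x) b₁ (x) c₁ + a₂ (x) b₂ (x) c₂ then each S_k = c₁[k]·a₁b₁ᵀ + c₂[k]·a₂b₂ᵀ. S₀ and S₁ are linearly independent, so a₁b₁ᵀ and a₂b₂ᵀ must span the same plane of matrices: they are the rank-1 matrices of the form x·S₀ + y·S₁.
det(x·S₀ + y·S₁) is 144·x² − 312·xy + 144·y² = 24·(2·x − 3·y)(3·x − 2·y), vanishing at (x:y) = (3:2) and (2:3).
M₁ = 3·S₀ + 2·S₁ = [[0, 0], [-20, -10]] = (-10)·[0, 1][2, 1]ᵀ and M₂ = 2·S₀ + 3·S₁ = [[30, -15], [20, -10]] = 5·[3, 2][2, -1]ᵀ, so take a₁ = [0, 1], b₁ = [2, 1], a₂ = [3, 2], b₂ = [2, -1].
Each slice is an integer combination of E₁ = a₁b₁ᵀ and E₂ = a₂b₂ᵀ: S₀ = −6·E₁ − 2·E₂, S₁ = 4·E₁ + 3·E₂, S₂ = 4·E₁ − 2·E₂; reading off coefficients, c₁ = [-6, 4, 4] and c₂ = [-2, 3, -2].
Hence T = [0, 1] (x) [2, 1] (x) [-6, 4, 4] + [3, 2] (x) [2, -1] (x) [-2, 3, -2], so rank(T) ≤ 2.
These bounds meet, so rank(T) = 2.
Check entry T[0,1,1] = -9: (0)·(1)·(4) + (3)·(-1)·(3) = -9.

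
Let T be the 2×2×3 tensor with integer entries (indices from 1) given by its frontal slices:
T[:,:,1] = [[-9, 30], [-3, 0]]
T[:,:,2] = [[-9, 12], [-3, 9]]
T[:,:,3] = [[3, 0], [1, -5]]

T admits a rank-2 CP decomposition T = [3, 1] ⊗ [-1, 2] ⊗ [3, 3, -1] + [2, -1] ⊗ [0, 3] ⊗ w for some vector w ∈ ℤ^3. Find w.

Subtract the known terms from T to get the rank-1 residual R = [2, -1] ⊗ [0, 3] ⊗ w, so R[i,j,k] = a[i]·b[j]·w[k]. Pick indices with nonzero a[1]·b[2] = (2)·(3) = 6. Only the fibre through (1,2,·) is needed: R[1,2,:] = T[1,2,:] − Σₗ aₗ[1]bₗ[2]cₗ = [30, 12, 0] − (3)·(2)·[3, 3, -1] = [12, -6, 6]. Then w[k] = R[1,2,k] / 6 for each k, giving w = [12, -6, 6] / 6 = [2, -1, 1].

w = [2, -1, 1]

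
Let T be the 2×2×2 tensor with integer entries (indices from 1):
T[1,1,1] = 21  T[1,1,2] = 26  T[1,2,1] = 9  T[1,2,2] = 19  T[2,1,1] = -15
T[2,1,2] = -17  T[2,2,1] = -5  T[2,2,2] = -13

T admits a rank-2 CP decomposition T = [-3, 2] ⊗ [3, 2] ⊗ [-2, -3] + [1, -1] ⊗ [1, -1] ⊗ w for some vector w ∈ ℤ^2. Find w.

Subtract the known terms from T to get the rank-1 residual R = [1, -1] ⊗ [1, -1] ⊗ w, so R[i,j,k] = a[i]·b[j]·w[k]. Pick indices with nonzero a[1]·b[1] = (1)·(1) = 1. Only the fibre through (1,1,·) is needed: R[1,1,:] = T[1,1,:] − Σₗ aₗ[1]bₗ[1]cₗ = [21, 26] − (-3)·(3)·[-2, -3] = [3, -1]. Then w[k] = R[1,1,k] / 1 for each k, giving w = [3, -1] / 1 = [3, -1].

w = [3, -1]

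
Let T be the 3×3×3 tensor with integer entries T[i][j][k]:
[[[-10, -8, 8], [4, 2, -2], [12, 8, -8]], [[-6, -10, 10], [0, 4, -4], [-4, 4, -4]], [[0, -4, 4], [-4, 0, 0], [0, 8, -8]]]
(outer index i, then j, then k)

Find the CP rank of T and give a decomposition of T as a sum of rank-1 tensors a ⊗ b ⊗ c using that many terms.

Lower bound: in the mode-2 unfolding of T (rows indexed by j, columns by (i,k)) the 3×3 minor on rows j ∈ {0, 1, 2}, columns (i,k) ∈ {(0,0), (0,1), (1,0)} is det [[-10, -8, -6], [4, 2, 0], [12, 8, -4]] = -96 ≠ 0, so that unfolding has rank ≥ 3 and hence rank(T) ≥ 3 (CP rank is at least every unfolding rank, though it can be larger).
Upper bound: T is a sum of 3 rank-1 terms, T = [1, -2, -2] ⊗ [1, -1, -2] ⊗ [-2, 0, 0] + [1, 2, 0] ⊗ [2, -1, 0] ⊗ [-2, -2, 2] + [2, 1, 2] ⊗ [1, 0, -2] ⊗ [-2, -2, 2] (one valid choice — decompositions are not unique — normalised so each a, b is primitive with positive first nonzero entry; check it by expanding all entries), so rank(T) ≤ 3.
These bounds meet, so rank(T) = 3.

rank(T) = 3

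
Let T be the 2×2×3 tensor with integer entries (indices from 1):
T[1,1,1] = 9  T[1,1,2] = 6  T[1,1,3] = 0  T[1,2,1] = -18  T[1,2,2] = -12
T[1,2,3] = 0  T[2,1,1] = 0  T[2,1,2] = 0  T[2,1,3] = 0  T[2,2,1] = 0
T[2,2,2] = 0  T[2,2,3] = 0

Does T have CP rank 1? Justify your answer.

Yes

If T = a ⊗ b ⊗ c then every fibre of T is a multiple of the corresponding factor, so read the factors off the fibres through the nonzero entry T[1,1,1] = 9.
The mode-1 fibre T[:,1,1] = [9, 0] gives a = (1, 0) (primitive direction); the mode-2 fibre T[1,:,1] = [9, -18] gives b = (1, -2); then c[k] = T[1,1,k] / (a[1]·b[1]) = [9, 6, 0] / 1 = (9, 6, 0).
Expanding (1, 0) ⊗ (1, -2) ⊗ (9, 6, 0) reproduces all 12 entries of T, so T = (1, 0) ⊗ (1, -2) ⊗ (9, 6, 0) and rank(T) ≤ 1.
Equivalently every frontal slice T[:,:,k] is c[k] times the rank-1 matrix (1, 0) ⊗ (1, -2). So T has rank 1 (it is nonzero).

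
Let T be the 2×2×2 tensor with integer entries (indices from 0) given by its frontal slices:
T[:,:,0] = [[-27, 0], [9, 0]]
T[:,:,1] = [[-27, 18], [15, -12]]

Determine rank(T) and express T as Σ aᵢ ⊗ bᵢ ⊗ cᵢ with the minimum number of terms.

rank(T) = 2

Lower bound: the mode-3 unfolding of T (rows indexed by k, columns by (i,j) = (0,0), (0,1), (1,0), (1,1)) is [[-27, 0, 9, 0], [-27, 18, 15, -12]].
There the 2×2 minor on rows k ∈ {0, 1}, columns (i,j) ∈ {(0,0), (0,1)} is det [[-27, 0], [-27, 18]] = -486 ≠ 0, so this unfolding has rank ≥ 2; CP rank is at least every unfolding rank, so rank(T) ≥ 2. (This is only a lower bound: in general the CP rank may exceed every unfolding rank, so we still need to exhibit 2 rank-1 terms summing to T.)
Upper bound — finding two terms. Write S_k = T[:,:,k] for the frontal slices: S₀ = [[-27, 0], [9, 0]], S₁ = [[-27, 18], [15, -12]].
If T = a₁ ⊗ b₁ ⊗ c₁ + a₂ ⊗ b₂ ⊗ c₂ then each S_k = c₁[k]·a₁b₁ᵀ + c₂[k]·a₂b₂ᵀ. S₀ and S₁ are linearly independent, so a₁b₁ᵀ and a₂b₂ᵀ must span the same plane of matrices: they are the rank-1 matrices of the form x·S₀ + y·S₁.
det(x·S₀ + y·S₁) is 162·xy + 54·y² = 54·(y)(3·x + y), vanishing at (x:y) = (1:0) and (1:-3).
M₁ = S₀ = [[-27, 0], [9, 0]] = (-9)·[3, -1][1, 0]ᵀ and M₂ = S₀ − 3·S₁ = [[54, -54], [-36, 36]] = 18·[3, -2][1, -1]ᵀ, so take a₁ = [3, -1], b₁ = [1, 0], a₂ = [3, -2], b₂ = [1, -1].
Each slice is an integer combination of E₁ = a₁b₁ᵀ and E₂ = a₂b₂ᵀ: S₀ = −9·E₁, S₁ = −3·E₁ − 6·E₂; reading off coefficients, c₁ = [-9, -3] and c₂ = [0, -6].
Hence T = [3, -1] ⊗ [1, 0] ⊗ [-9, -3] + [3, -2] ⊗ [1, -1] ⊗ [0, -6], so rank(T) ≤ 2.
These bounds meet, so rank(T) = 2.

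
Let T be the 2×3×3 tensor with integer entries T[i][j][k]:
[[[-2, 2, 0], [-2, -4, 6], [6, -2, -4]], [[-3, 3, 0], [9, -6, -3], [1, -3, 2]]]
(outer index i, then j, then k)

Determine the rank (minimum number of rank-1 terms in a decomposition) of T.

2

Lower bound: the mode-3 unfolding of T (rows indexed by k, columns by (i,j) = (0,0), (0,1), (0,2), (1,0), (1,1), (1,2)) is [[-2, -2, 6, -3, 9, 1], [2, -4, -2, 3, -6, -3], [0, 6, -4, 0, -3, 2]].
There the 2×2 minor on rows k ∈ {0, 1}, columns (i,j) ∈ {(0,0), (0,1)} is det [[-2, -2], [2, -4]] = 12 ≠ 0, so this unfolding has rank ≥ 2; CP rank is at least every unfolding rank, so rank(T) ≥ 2. (Unfolding ranks only ever bound the CP rank from below — rank(T) can be strictly larger than all of them — so the matching upper bound has to come from an explicit 2-term decomposition.)
Upper bound — finding two terms. Write S_k = T[:,:,k] for the frontal slices: S₀ = [[-2, -2, 6], [-3, 9, 1]], S₁ = [[2, -4, -2], [3, -6, -3]], S₂ = [[0, 6, -4], [0, -3, 2]].
If T = a₁ ∘ b₁ ∘ c₁ + a₂ ∘ b₂ ∘ c₂ then each S_k = c₁[k]·a₁b₁ᵀ + c₂[k]·a₂b₂ᵀ. S₀ and S₁ are linearly independent, so a₁b₁ᵀ and a₂b₂ᵀ must span the same plane of matrices: they are the rank-1 matrices of the form x·S₀ + y·S₁.
The 2×2 minor of x·S₀ + y·S₁ on rows {0,1}, columns {0,1} is −24·x² + 24·xy = (-24)·(x − y)(x), vanishing at (x:y) = (1:1) and (0:1).
M₁ = S₀ + S₁ = [[0, -6, 4], [0, 3, -2]] = −[2, -1][0, 3, -2]ᵀ and M₂ = S₁ = [[2, -4, -2], [3, -6, -3]] = [2, 3][1, -2, -1]ᵀ, so take a₁ = [2, -1], b₁ = [0, 3, -2], a₂ = [2, 3], b₂ = [1, -2, -1].
Each slice is an integer combination of E₁ = a₁b₁ᵀ and E₂ = a₂b₂ᵀ: S₀ = −E₁ − E₂, S₁ = E₂, S₂ = E₁; reading off coefficients, c₁ = [-1, 0, 1] and c₂ = [-1, 1, 0].
Hence T = [2, -1] ∘ [0, 3, -2] ∘ [-1, 0, 1] + [2, 3] ∘ [1, -2, -1] ∘ [-1, 1, 0], so rank(T) ≤ 2.
These bounds meet, so rank(T) = 2.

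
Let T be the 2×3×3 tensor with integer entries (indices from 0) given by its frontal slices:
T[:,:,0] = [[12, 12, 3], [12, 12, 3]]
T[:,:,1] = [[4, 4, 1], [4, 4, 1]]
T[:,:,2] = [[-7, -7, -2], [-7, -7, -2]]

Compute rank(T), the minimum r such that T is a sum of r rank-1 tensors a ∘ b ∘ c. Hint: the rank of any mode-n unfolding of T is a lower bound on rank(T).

2

Lower bound: the mode-3 unfolding of T (rows indexed by k, columns by (i,j) = (0,0), (0,1), (0,2), (1,0), (1,1), (1,2)) is [[12, 12, 3, 12, 12, 3], [4, 4, 1, 4, 4, 1], [-7, -7, -2, -7, -7, -2]].
There the 2×2 minor on rows k ∈ {0, 2}, columns (i,j) ∈ {(0,0), (0,2)} is det [[12, 3], [-7, -2]] = -3 ≠ 0, so this unfolding has rank ≥ 2; CP rank is at least every unfolding rank, so rank(T) ≥ 2. (Unfolding ranks only ever bound the CP rank from below — rank(T) can be strictly larger than all of them — so the matching upper bound has to come from an explicit 2-term decomposition.)
Upper bound — finding two terms. Every mode-1 slice of T is a multiple of one matrix: T[i,:,:] = a[i]·M with a = (1, 1) and M = [[12, 4, -7], [12, 4, -7], [3, 1, -2]] (rows indexed by j, columns by k). So it suffices to write M as a sum of two rank-1 matrices.
The rows of M satisfy (row 0) = (row 1), so splitting by rows, M = (1, 1, 0)(12, 4, -7)ᵀ + (0, 0, 1)(3, 1, -2)ᵀ.
Hence T = (1, 1) ∘ (1, 1, 0) ∘ (12, 4, -7) + (1, 1) ∘ (0, 0, 1) ∘ (3, 1, -2), so rank(T) ≤ 2.
These bounds meet, so rank(T) = 2.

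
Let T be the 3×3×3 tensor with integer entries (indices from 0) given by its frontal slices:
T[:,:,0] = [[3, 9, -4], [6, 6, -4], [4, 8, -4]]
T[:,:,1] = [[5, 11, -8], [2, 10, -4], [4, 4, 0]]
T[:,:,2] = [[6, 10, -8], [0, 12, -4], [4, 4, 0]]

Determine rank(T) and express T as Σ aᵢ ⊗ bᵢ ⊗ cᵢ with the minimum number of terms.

rank(T) = 3

Lower bound: the mode-1 unfolding of T (rows indexed by i, columns by (j,k) = (0,0), (0,1), (0,2), (1,0), (1,1), (1,2), (2,0), (2,1), (2,2)) is [[3, 5, 6, 9, 11, 10, -4, -8, -8], [6, 2, 0, 6, 10, 12, -4, -4, -4], [4, 4, 4, 8, 4, 4, -4, 0, 0]].
There the 3×3 minor on rows i ∈ {0, 1, 2}, columns (j,k) ∈ {(0,0), (0,1), (1,1)} is det [[3, 5, 11], [6, 2, 10], [4, 4, 4]] = 160 ≠ 0, so this unfolding has rank ≥ 3; CP rank is at least every unfolding rank, so rank(T) ≥ 3. (Flattening ranks never certify an upper bound on CP rank; for that we must actually write T with 3 rank-1 terms.)
Upper bound: T is a sum of 3 rank-1 terms, T = (1, -2, 0) ⊗ (1, -1, 0) ⊗ (-1, 1, 2) + (1, 0, -1) ⊗ (0, 1, -1) ⊗ (0, 4, 4) + (1, 1, 1) ⊗ (1, 2, -1) ⊗ (4, 4, 4) (one valid choice — decompositions are not unique — normalised so each a, b is primitive with positive first nonzero entry; check it by expanding all entries), so rank(T) ≤ 3.
These bounds meet, so rank(T) = 3.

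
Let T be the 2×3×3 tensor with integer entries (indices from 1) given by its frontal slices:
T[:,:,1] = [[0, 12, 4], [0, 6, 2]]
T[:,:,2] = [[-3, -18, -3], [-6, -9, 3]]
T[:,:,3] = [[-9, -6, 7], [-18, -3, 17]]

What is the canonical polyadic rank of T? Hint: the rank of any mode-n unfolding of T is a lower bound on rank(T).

Lower bound: in the mode-3 unfolding of T (rows indexed by k, columns by (i,j)) the 2×2 minor on rows k ∈ {1, 2}, columns (i,j) ∈ {(1,1), (1,2)} is det [[0, 12], [-3, -18]] = 36 ≠ 0, so that unfolding has rank ≥ 2 and hence rank(T) ≥ 2 (CP rank is at least every unfolding rank, though it can be larger).
Upper bound: with S_k = T[:,:,k], the two rank-1 terms a₁b₁ᵀ, a₂b₂ᵀ are the rank-1 members of the pencil x·S₁ + y·S₂.
The 2×2 minor of x·S₁ + y·S₂ on rows {1,2}, columns {1,2} is 54·xy − 81·y² = 27·(2·x − 3·y)(y), vanishing at (x:y) = (3:2) and (1:0).
M₁ = 3·S₁ + 2·S₂ = [[-6, 0, 6], [-12, 0, 12]] = (-6)·(1, 2)(1, 0, -1)ᵀ and M₂ = S₁ = [[0, 12, 4], [0, 6, 2]] = 2·(2, 1)(0, 3, 1)ᵀ, so take a₁ = (1, 2), b₁ = (1, 0, -1), a₂ = (2, 1), b₂ = (0, 3, 1).
Each slice is an integer combination of E₁ = a₁b₁ᵀ and E₂ = a₂b₂ᵀ: S₁ = 2·E₂, S₂ = −3·E₁ − 3·E₂, S₃ = −9·E₁ − E₂; reading off coefficients, c₁ = (0, -3, -9) and c₂ = (2, -3, -1).
Hence T = (1, 2) ⊗ (1, 0, -1) ⊗ (0, -3, -9) + (2, 1) ⊗ (0, 3, 1) ⊗ (2, -3, -1), so rank(T) ≤ 2.
These bounds meet, so rank(T) = 2.

2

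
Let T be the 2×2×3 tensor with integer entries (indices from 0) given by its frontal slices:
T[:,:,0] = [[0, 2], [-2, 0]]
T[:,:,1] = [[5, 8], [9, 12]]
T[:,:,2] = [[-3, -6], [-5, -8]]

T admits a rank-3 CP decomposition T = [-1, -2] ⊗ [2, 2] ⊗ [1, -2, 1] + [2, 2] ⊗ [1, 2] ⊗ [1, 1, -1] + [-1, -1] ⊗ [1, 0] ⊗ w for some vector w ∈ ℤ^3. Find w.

w = [0, 1, -1]

Subtract the known terms from T to get the rank-1 residual R = [-1, -1] ⊗ [1, 0] ⊗ w, so R[i,j,k] = a[i]·b[j]·w[k]. Pick indices with nonzero a[0]·b[0] = (-1)·(1) = -1. Only the fibre through (0,0,·) is needed: R[0,0,:] = T[0,0,:] − Σₗ aₗ[0]bₗ[0]cₗ = [0, 5, -3] − (-1)·(2)·[1, -2, 1] − (2)·(1)·[1, 1, -1] = [0, -1, 1]. Then w[k] = R[0,0,k] / -1 for each k, giving w = [0, -1, 1] / -1 = [0, 1, -1].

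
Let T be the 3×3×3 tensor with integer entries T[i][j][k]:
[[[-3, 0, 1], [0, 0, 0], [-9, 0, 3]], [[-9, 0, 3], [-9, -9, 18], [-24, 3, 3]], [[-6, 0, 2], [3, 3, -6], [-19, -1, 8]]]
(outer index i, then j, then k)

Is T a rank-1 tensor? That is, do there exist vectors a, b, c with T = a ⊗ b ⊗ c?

No

The mode-1 unfolding of T (rows indexed by i, columns by (j,k) = (0,0), (0,1), (0,2), (1,0), (1,1), (1,2), (2,0), (2,1), (2,2)) is [[-3, 0, 1, 0, 0, 0, -9, 0, 3], [-9, 0, 3, -9, -9, 18, -24, 3, 3], [-6, 0, 2, 3, 3, -6, -19, -1, 8]].
There the 2×2 minor on rows i ∈ {0, 1}, columns (j,k) ∈ {(0,0), (1,0)} is det [[-3, 0], [-9, -9]] = 27 ≠ 0, so this unfolding has rank ≥ 2; CP rank is at least every unfolding rank, so rank(T) ≥ 2.
In particular rank(T) ≥ 2 > 1, so T is not rank-1.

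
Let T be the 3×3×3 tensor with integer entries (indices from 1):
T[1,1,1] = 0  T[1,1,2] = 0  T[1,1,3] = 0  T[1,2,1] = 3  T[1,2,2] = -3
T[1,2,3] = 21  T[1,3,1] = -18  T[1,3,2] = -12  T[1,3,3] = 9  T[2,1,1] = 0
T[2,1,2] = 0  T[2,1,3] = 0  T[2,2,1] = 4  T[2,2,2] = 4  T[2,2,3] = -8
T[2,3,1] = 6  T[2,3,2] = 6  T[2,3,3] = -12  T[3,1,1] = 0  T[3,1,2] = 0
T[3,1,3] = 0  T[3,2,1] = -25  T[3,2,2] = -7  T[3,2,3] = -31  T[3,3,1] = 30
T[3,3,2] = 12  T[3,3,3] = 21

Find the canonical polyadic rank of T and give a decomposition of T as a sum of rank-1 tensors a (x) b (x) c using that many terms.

rank(T) = 2

Lower bound: in the mode-2 unfolding of T (rows indexed by j, columns by (i,k)) the 2×2 minor on rows j ∈ {2, 3}, columns (i,k) ∈ {(1,1), (1,2)} is det [[3, -3], [-18, -12]] = -90 ≠ 0, so that unfolding has rank ≥ 2 and hence rank(T) ≥ 2 (CP rank is at least every unfolding rank, though it can be larger).
Upper bound: with S_k = T[:,:,k], the two rank-1 terms a₁b₁ᵀ, a₂b₂ᵀ are the rank-1 members of the pencil x·S₁ + y·S₂.
The 2×2 minor of x·S₁ + y·S₂ on rows {1,2}, columns {2,3} is 90·x² + 120·xy + 30·y² = 30·(x + y)(3·x + y), vanishing at (x:y) = (1:-1) and (1:-3).
M₁ = S₁ − S₂ = [[0, 6, -6], [0, 0, 0], [0, -18, 18]] = 6·(1, 0, -3)(0, 1, -1)ᵀ and M₂ = S₁ − 3·S₂ = [[0, 12, 18], [0, -8, -12], [0, -4, -6]] = 2·(3, -2, -1)(0, 2, 3)ᵀ, so take a₁ = (1, 0, -3), b₁ = (0, 1, -1), a₂ = (3, -2, -1), b₂ = (0, 2, 3).
Each slice is an integer combination of E₁ = a₁b₁ᵀ and E₂ = a₂b₂ᵀ: S₁ = 9·E₁ − E₂, S₂ = 3·E₁ − E₂, S₃ = 9·E₁ + 2·E₂; reading off coefficients, c₁ = (9, 3, 9) and c₂ = (-1, -1, 2).
Hence T = (1, 0, -3) (x) (0, 1, -1) (x) (9, 3, 9) + (3, -2, -1) (x) (0, 2, 3) (x) (-1, -1, 2), so rank(T) ≤ 2.
These bounds meet, so rank(T) = 2.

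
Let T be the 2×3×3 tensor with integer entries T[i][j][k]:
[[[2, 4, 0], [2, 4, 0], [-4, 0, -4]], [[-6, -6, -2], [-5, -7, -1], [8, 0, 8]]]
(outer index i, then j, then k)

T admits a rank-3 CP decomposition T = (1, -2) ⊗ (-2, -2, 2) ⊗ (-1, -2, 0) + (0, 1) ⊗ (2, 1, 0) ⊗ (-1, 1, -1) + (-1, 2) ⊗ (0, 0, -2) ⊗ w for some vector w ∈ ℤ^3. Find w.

Subtract the known terms from T to get the rank-1 residual R = (-1, 2) ⊗ (0, 0, -2) ⊗ w, so R[i,j,k] = a[i]·b[j]·w[k]. Pick indices with nonzero a[0]·b[2] = (-1)·(-2) = 2. Only the fibre through (0,2,·) is needed: R[0,2,:] = T[0,2,:] − Σₗ aₗ[0]bₗ[2]cₗ = [-4, 0, -4] − (1)·(2)·(-1, -2, 0) − (0)·(0)·(-1, 1, -1) = [-2, 4, -4]. Then w[k] = R[0,2,k] / 2 for each k, giving w = [-2, 4, -4] / 2 = (-1, 2, -2).

w = (-1, 2, -2)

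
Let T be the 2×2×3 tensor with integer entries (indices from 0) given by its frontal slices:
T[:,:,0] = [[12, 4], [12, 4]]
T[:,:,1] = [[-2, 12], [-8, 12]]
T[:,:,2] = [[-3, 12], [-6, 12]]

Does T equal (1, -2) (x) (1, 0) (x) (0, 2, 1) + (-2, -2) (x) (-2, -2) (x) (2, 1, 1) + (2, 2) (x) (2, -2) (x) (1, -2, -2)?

Reconstruct entrywise from the claimed factors. For example, T[1,1,1] = 12 and Σₗ aₗ[1]bₗ[1]cₗ[1] = (-2)·(0)·(2) + (-2)·(-2)·(1) + (2)·(-2)·(-2) = 12; checking all 12 entries, every one matches. The claim holds.

Yes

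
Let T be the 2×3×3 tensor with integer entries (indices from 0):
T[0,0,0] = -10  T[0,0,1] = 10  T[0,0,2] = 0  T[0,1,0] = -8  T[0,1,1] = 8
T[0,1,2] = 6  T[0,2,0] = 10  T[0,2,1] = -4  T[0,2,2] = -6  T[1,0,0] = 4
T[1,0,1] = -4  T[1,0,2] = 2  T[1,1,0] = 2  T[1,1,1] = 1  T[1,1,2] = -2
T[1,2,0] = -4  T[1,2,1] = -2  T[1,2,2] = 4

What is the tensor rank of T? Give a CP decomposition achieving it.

Lower bound: the mode-2 unfolding of T (rows indexed by j, columns by (i,k) = (0,0), (0,1), (0,2), (1,0), (1,1), (1,2)) is [[-10, 10, 0, 4, -4, 2], [-8, 8, 6, 2, 1, -2], [10, -4, -6, -4, -2, 4]].
There the 3×3 minor on rows j ∈ {0, 1, 2}, columns (i,k) ∈ {(0,0), (0,1), (0,2)} is det [[-10, 10, 0], [-8, 8, 6], [10, -4, -6]] = 360 ≠ 0, so this unfolding has rank ≥ 3; CP rank is at least every unfolding rank, so rank(T) ≥ 3. (Unfolding ranks only ever bound the CP rank from below — rank(T) can be strictly larger than all of them — so the matching upper bound has to come from an explicit 3-term decomposition.)
Upper bound: T is a sum of 3 rank-1 terms, T = [1, -1] ⊗ [1, -1, 2] ⊗ [0, 2, -2] + [1, 0] ⊗ [1, 2, -1] ⊗ [-2, 4, 2] + [2, -1] ⊗ [2, 1, -2] ⊗ [-2, 1, 0] (one valid choice — decompositions are not unique — normalised so each a, b is primitive with positive first nonzero entry; check it by expanding all entries), so rank(T) ≤ 3.
These bounds meet, so rank(T) = 3.
Check entry T[0,2,1] = -4: (1)·(2)·(2) + (1)·(-1)·(4) + (2)·(-2)·(1) = -4.

rank(T) = 3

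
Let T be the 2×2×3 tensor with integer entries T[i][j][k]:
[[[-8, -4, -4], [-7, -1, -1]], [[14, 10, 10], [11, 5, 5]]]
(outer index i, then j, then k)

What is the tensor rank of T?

2

Lower bound: the mode-1 unfolding of T (rows indexed by i, columns by (j,k) = (0,0), (0,1), (0,2), (1,0), (1,1), (1,2)) is [[-8, -4, -4, -7, -1, -1], [14, 10, 10, 11, 5, 5]].
There the 2×2 minor on rows i ∈ {0, 1}, columns (j,k) ∈ {(0,0), (0,1)} is det [[-8, -4], [14, 10]] = -24 ≠ 0, so this unfolding has rank ≥ 2; CP rank is at least every unfolding rank, so rank(T) ≥ 2. (This is only a lower bound: in general the CP rank may exceed every unfolding rank, so we still need to exhibit 2 rank-1 terms summing to T.)
Upper bound — finding two terms. Write S_k = T[:,:,k] for the frontal slices: S₀ = [[-8, -7], [14, 11]], S₁ = [[-4, -1], [10, 5]], S₂ = [[-4, -1], [10, 5]].
If T = a₁ (x) b₁ (x) c₁ + a₂ (x) b₂ (x) c₂ then each S_k = c₁[k]·a₁b₁ᵀ + c₂[k]·a₂b₂ᵀ. S₀ and S₁ are linearly independent, so a₁b₁ᵀ and a₂b₂ᵀ must span the same plane of matrices: they are the rank-1 matrices of the form x·S₀ + y·S₁.
det(x·S₀ + y·S₁) is 10·x² − 10·y² = 10·(x − y)(x + y), vanishing at (x:y) = (1:1) and (1:-1).
M₁ = S₀ + S₁ = [[-12, -8], [24, 16]] = (-4)·[1, -2][3, 2]ᵀ and M₂ = S₀ − S₁ = [[-4, -6], [4, 6]] = (-2)·[1, -1][2, 3]ᵀ, so take a₁ = [1, -2], b₁ = [3, 2], a₂ = [1, -1], b₂ = [2, 3].
Each slice is an integer combination of E₁ = a₁b₁ᵀ and E₂ = a₂b₂ᵀ: S₀ = −2·E₁ − E₂, S₁ = −2·E₁ + E₂, S₂ = −2·E₁ + E₂; reading off coefficients, c₁ = [-2, -2, -2] and c₂ = [-1, 1, 1].
Hence T = [1, -2] (x) [3, 2] (x) [-2, -2, -2] + [1, -1] (x) [2, 3] (x) [-1, 1, 1], so rank(T) ≤ 2.
These bounds meet, so rank(T) = 2.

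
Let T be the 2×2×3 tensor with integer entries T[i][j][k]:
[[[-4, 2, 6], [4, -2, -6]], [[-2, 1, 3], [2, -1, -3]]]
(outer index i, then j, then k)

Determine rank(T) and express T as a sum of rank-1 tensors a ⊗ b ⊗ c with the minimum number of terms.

rank(T) = 1

Lower bound: T ≠ 0 (e.g. T[0,0,0] = -4), so rank(T) ≥ 1.
Upper bound: if T = a ⊗ b ⊗ c then every fibre of T is a multiple of the corresponding factor, so read the factors off the fibres through the nonzero entry T[0,0,0] = -4.
The mode-1 fibre T[:,0,0] = [-4, -2] gives a = [2, 1] (primitive direction); the mode-2 fibre T[0,:,0] = [-4, 4] gives b = [1, -1]; then c[k] = T[0,0,k] / (a[0]·b[0]) = [-4, 2, 6] / 2 = [-2, 1, 3].
Expanding [2, 1] ⊗ [1, -1] ⊗ [-2, 1, 3] reproduces all 12 entries of T, so T = [2, 1] ⊗ [1, -1] ⊗ [-2, 1, 3] and rank(T) ≤ 1.
These bounds meet, so rank(T) = 1.
Check entry T[1,1,1] = -1: (1)·(-1)·(1) = -1.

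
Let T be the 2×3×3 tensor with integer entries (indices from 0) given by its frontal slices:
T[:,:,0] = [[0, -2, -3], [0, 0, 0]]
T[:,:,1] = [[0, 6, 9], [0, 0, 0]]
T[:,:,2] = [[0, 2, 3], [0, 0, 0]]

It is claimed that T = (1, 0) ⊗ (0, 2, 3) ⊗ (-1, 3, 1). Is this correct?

Reconstruct entrywise from the claimed factors. For example, T[0,2,2] = 3 and Σₗ aₗ[0]bₗ[2]cₗ[2] = (1)·(3)·(1) = 3; checking all 18 entries, every one matches. The claim holds.

Yes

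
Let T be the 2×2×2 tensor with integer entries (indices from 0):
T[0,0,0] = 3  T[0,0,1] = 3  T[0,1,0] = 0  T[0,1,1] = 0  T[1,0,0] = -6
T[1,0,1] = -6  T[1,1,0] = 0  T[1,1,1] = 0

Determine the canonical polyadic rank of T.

1

Lower bound: T ≠ 0 (e.g. T[0,0,0] = 3), so rank(T) ≥ 1.
Upper bound: the mode-1 fibre T[:,0,0] = [3, -6] gives a = [1, -2] (primitive direction); the mode-2 fibre T[0,:,0] = [3, 0] gives b = [1, 0]; then c[k] = T[0,0,k] / (a[0]·b[0]) = [3, 3] / 1 = [3, 3].
Expanding [1, -2] ⊗ [1, 0] ⊗ [3, 3] reproduces all 8 entries of T, so T = [1, -2] ⊗ [1, 0] ⊗ [3, 3] and rank(T) ≤ 1.
These bounds meet, so rank(T) = 1.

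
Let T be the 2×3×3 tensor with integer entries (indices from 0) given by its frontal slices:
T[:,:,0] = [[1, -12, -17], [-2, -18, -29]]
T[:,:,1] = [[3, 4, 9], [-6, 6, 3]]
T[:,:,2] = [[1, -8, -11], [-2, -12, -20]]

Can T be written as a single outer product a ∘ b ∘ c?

No

The mode-2 unfolding of T (rows indexed by j, columns by (i,k) = (0,0), (0,1), (0,2), (1,0), (1,1), (1,2)) is [[1, 3, 1, -2, -6, -2], [-12, 4, -8, -18, 6, -12], [-17, 9, -11, -29, 3, -20]].
There the 2×2 minor on rows j ∈ {0, 1}, columns (i,k) ∈ {(0,0), (0,1)} is det [[1, 3], [-12, 4]] = 40 ≠ 0, so this unfolding has rank ≥ 2; CP rank is at least every unfolding rank, so rank(T) ≥ 2.
In particular rank(T) ≥ 2 > 1, so T is not rank-1.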